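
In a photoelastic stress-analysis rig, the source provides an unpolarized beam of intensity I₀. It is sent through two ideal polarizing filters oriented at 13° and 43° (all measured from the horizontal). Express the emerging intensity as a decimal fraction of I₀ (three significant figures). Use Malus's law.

Unpolarized light through the first polarizer → I₁ = ½ I₀, now polarized at 13°.
I₂ = I₁ cos²(43° − 13°) = 0.5 I₀ · cos²(30°) = 0.375 I₀.
Transmitted fraction = 0.375.

≈ 0.375 I₀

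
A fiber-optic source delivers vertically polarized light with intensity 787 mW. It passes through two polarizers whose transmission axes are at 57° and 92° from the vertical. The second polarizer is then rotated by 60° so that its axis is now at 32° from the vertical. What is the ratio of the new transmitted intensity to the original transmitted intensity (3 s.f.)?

Before rotation:
I₁ = I₀ cos²(57° − 0°) = I₀ cos²(57°) = 0.2966 I₀.
I₂ = I₁ cos²(92° − 57°) = 0.2966 I₀ · cos²(35°) = 0.199 I₀.
After rotation:
I₁ = I₀ cos²(57° − 0°) = I₀ cos²(57°) = 0.2966 I₀.
I₂ = I₁ cos²(32° − 57°) = 0.2966 I₀ · cos²(25°) = 0.2437 I₀.
Ratio = 0.2437 / 0.199 = 1.224.

I_new/I_old ≈ 1.22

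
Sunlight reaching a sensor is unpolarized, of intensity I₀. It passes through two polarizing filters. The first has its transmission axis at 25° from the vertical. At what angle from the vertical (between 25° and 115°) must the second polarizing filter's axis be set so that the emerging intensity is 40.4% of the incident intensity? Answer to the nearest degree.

θ ≈ 51°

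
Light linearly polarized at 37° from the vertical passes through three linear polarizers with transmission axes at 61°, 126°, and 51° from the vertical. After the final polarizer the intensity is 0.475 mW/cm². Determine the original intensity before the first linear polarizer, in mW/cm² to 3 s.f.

I₀ ≈ 47.6 mW/cm²

I₁ = I₀ cos²(61° − 37°) = I₀ cos²(24°) = 0.8346 I₀.
I₂ = I₁ cos²(126° − 61°) = 0.8346 I₀ · cos²(65°) = 0.1491 I₀.
I₃ = I₂ cos²(51° − 126°) = 0.1491 I₀ · cos²(75°) = 0.009985 I₀.
So 0.475 mW/cm² = 0.009985 I₀, giving I₀ = 0.475/0.009985 = 47.57 mW/cm².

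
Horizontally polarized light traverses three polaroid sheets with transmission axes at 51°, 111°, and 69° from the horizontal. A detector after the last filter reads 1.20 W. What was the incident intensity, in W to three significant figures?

I₀ ≈ 21.9 W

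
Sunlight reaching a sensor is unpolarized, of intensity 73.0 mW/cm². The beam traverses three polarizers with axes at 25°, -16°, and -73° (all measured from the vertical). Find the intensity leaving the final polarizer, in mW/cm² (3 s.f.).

I ≈ 6.17 mW/cm²

Unpolarized light through the first polarizer → I₁ = 73.0 mW/cm²/2 = 36.5 mW/cm², polarized at 25°.
I₂ = I₁ · cos²(41°) = 36.5 · 0.5696 = 20.79 mW/cm².
I₃ = I₂ · cos²(57°) = 20.79 · 0.2966 = 6.167 mW/cm².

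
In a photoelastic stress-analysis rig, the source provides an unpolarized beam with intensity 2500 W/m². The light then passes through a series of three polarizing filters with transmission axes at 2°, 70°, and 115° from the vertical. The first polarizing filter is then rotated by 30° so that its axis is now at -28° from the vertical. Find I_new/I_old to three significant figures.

I_new/I_old ≈ 0.138

Before rotation:
Unpolarized light through the first polarizer → I₁ = ½ I₀, now polarized at 2°.
I₂ = I₁ cos²(70° − 2°) = 0.5 I₀ · cos²(68°) = 0.07017 I₀.
I₃ = I₂ cos²(115° − 70°) = 0.07017 I₀ · cos²(45°) = 0.03508 I₀.
After rotation:
Unpolarized light through the first polarizer → I₁ = ½ I₀, now polarized at -28°.
Angle between axes 1 and 2: 82°. I₂ = 0.5 I₀ · cos²(82°) = 0.009685 I₀.
I₃ = I₂ cos²(115° − 70°) = 0.009685 I₀ · cos²(45°) = 0.004842 I₀.
Ratio = 0.004842 / 0.03508 = 0.138.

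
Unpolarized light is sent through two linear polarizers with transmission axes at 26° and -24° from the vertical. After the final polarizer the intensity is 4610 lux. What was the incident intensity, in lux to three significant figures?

I₀ ≈ 2.23e4 lux

Unpolarized light through the first polarizer → I₁ = ½ I₀, now polarized at 26°.
I₂ = I₁ cos²(-24° − 26°) = 0.5 I₀ · cos²(50°) = 0.2066 I₀.
So 4610 lux = 0.2066 I₀, giving I₀ = 4610/0.2066 = 2.231e+04 lux.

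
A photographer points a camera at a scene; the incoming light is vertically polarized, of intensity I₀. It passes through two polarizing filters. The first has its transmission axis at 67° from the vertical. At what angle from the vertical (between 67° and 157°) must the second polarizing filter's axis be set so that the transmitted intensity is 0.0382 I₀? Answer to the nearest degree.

I₁ = I₀ cos²(67° − 0°) = I₀ cos²(67°) = 0.1527 I₀.
Need I₂/I₀ = 0.0382, so cos²(θ − 67°) = 0.0382 / 0.1527 = 0.2502.
θ − 67° = arccos(√0.2502) = 60.0°, giving θ ≈ 67 + 60.0 = 127.0°.

θ ≈ 127°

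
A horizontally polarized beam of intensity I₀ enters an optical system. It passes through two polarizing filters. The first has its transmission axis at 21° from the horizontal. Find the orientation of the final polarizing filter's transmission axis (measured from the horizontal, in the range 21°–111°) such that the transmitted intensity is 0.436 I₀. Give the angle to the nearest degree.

By Malus's law, I₁ = I₀ cos²(21° − 0°) = I₀ cos²(21°) = 0.8716 I₀.
Need I₂/I₀ = 0.436, so cos²(θ − 21°) = 0.436 / 0.8716 = 0.5002.
θ − 21° = arccos(√0.5002) = 45.0°, giving θ ≈ 21 + 45.0 = 66.0°.

θ ≈ 66°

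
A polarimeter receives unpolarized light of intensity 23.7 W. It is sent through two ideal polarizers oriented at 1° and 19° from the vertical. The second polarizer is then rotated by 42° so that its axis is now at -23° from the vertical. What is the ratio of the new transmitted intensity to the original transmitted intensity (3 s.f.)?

I_new/I_old ≈ 0.923

Before rotation:
Unpolarized light through the first polarizer → I₁ = ½ I₀, now polarized at 1°.
I₂ = I₁ cos²(19° − 1°) = 0.5 I₀ · cos²(18°) = 0.4523 I₀.
After rotation:
Unpolarized light through the first polarizer → I₁ = ½ I₀, now polarized at 1°.
I₂ = I₁ cos²(-23° − 1°) = 0.5 I₀ · cos²(24°) = 0.4173 I₀.
Ratio = 0.4173 / 0.4523 = 0.9227.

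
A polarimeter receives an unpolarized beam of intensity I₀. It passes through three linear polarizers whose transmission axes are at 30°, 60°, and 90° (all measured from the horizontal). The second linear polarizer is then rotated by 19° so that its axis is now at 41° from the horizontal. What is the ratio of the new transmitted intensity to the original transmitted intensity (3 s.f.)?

Before rotation:
Unpolarized light through the first polarizer → I₁ = ½ I₀, now polarized at 30°.
I₂ = I₁ cos²(60° − 30°) = 0.5 I₀ · cos²(30°) = 0.375 I₀.
I₃ = I₂ cos²(90° − 60°) = 0.375 I₀ · cos²(30°) = 0.2813 I₀.
After rotation:
Unpolarized light through the first polarizer → I₁ = ½ I₀, now polarized at 30°.
I₂ = I₁ cos²(41° − 30°) = 0.5 I₀ · cos²(11°) = 0.4818 I₀.
I₃ = I₂ cos²(90° − 41°) = 0.4818 I₀ · cos²(49°) = 0.2074 I₀.
Ratio = 0.2074 / 0.2813 = 0.7373.

I_new/I_old ≈ 0.737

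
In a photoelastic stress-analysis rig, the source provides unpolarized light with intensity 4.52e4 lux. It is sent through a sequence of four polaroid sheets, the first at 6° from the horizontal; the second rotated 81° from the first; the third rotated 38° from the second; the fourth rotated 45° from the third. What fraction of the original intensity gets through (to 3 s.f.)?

Unpolarized light through the first polarizer → I₁ = 4.52e4 lux/2 = 2.26e+04 lux, polarized at 6°.
I₂ = I₁ · cos²(81°) = 2.26e+04 · 0.02447 = 553.1 lux.
I₃ = I₂ · cos²(38°) = 553.1 · 0.621 = 343.4 lux.
I₄ = I₃ · cos²(45°) = 343.4 · 0.5 = 171.7 lux.
Transmitted fraction = 0.003799.

I/I₀ ≈ 0.00380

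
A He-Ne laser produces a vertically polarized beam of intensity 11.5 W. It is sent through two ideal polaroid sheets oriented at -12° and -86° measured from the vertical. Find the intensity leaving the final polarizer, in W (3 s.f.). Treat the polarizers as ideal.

I ≈ 0.836 W

I₁ = 11.5 W · cos²(12°) = 11 W.
I₂ = I₁ · cos²(74°) = 11 · 0.07598 = 0.836 W.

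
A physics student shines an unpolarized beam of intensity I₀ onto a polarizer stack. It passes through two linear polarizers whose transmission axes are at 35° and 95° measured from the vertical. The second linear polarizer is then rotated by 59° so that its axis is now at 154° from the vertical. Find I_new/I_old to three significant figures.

I_new/I_old ≈ 0.940

Before rotation:
Unpolarized light through the first polarizer → I₁ = ½ I₀, now polarized at 35°.
I₂ = I₁ cos²(95° − 35°) = 0.5 I₀ · cos²(60°) = 0.125 I₀.
After rotation:
Unpolarized light through the first polarizer → I₁ = ½ I₀, now polarized at 35°.
Angle between axes 1 and 2: 61°. I₂ = 0.5 I₀ · cos²(61°) = 0.1175 I₀.
Ratio = 0.1175 / 0.125 = 0.9402.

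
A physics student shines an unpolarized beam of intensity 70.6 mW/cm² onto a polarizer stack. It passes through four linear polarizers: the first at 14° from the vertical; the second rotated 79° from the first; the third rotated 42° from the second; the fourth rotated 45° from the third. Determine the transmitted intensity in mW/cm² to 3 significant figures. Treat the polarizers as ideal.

I ≈ 0.355 mW/cm²

Unpolarized light through the first polarizer → I₁ = 70.6 mW/cm²/2 = 35.3 mW/cm², polarized at 14°.
I₂ = I₁ · cos²(79°) = 35.3 · 0.03641 = 1.285 mW/cm².
I₃ = I₂ · cos²(42°) = 1.285 · 0.5523 = 0.7098 mW/cm².
I₄ = I₃ · cos²(45°) = 0.7098 · 0.5 = 0.3549 mW/cm².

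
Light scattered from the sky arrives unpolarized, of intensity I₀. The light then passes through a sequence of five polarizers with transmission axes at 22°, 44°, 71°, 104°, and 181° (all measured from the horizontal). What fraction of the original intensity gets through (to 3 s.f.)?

Unpolarized light through the first polarizer → I₁ = ½ I₀, now polarized at 22°.
I₂ = I₁ cos²(44° − 22°) = 0.5 I₀ · cos²(22°) = 0.4298 I₀.
I₃ = I₂ cos²(71° − 44°) = 0.4298 I₀ · cos²(27°) = 0.3412 I₀.
I₄ = I₃ cos²(104° − 71°) = 0.3412 I₀ · cos²(33°) = 0.24 I₀.
I₅ = I₄ cos²(181° − 104°) = 0.24 I₀ · cos²(77°) = 0.01215 I₀.
Transmitted fraction = 0.01215.

≈ 0.0121 I₀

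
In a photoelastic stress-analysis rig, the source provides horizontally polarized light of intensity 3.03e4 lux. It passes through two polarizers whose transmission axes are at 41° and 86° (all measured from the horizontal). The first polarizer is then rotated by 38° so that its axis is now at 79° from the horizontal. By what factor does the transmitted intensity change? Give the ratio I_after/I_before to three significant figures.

Before rotation:
I₁ = I₀ cos²(41° − 0°) = I₀ cos²(41°) = 0.5696 I₀.
I₂ = I₁ cos²(86° − 41°) = 0.5696 I₀ · cos²(45°) = 0.2848 I₀.
After rotation:
I₁ = I₀ cos²(79° − 0°) = I₀ cos²(79°) = 0.03641 I₀.
I₂ = I₁ cos²(86° − 79°) = 0.03641 I₀ · cos²(7°) = 0.03587 I₀.
Ratio = 0.03587 / 0.2848 = 0.1259.

I_new/I_old ≈ 0.126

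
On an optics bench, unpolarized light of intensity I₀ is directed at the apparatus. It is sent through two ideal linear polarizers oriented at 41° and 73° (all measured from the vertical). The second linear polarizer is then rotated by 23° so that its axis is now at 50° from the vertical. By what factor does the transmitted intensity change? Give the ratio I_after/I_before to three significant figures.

I_new/I_old ≈ 1.36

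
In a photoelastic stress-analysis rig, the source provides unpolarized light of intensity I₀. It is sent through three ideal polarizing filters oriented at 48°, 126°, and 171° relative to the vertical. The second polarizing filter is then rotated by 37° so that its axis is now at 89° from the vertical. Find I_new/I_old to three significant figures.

I_new/I_old ≈ 0.510

Before rotation:
Unpolarized light through the first polarizer → I₁ = ½ I₀, now polarized at 48°.
I₂ = I₁ cos²(126° − 48°) = 0.5 I₀ · cos²(78°) = 0.02161 I₀.
I₃ = I₂ cos²(171° − 126°) = 0.02161 I₀ · cos²(45°) = 0.01081 I₀.
After rotation:
Unpolarized light through the first polarizer → I₁ = ½ I₀, now polarized at 48°.
I₂ = I₁ cos²(89° − 48°) = 0.5 I₀ · cos²(41°) = 0.2848 I₀.
I₃ = I₂ cos²(171° − 89°) = 0.2848 I₀ · cos²(82°) = 0.005516 I₀.
Ratio = 0.005516 / 0.01081 = 0.5104.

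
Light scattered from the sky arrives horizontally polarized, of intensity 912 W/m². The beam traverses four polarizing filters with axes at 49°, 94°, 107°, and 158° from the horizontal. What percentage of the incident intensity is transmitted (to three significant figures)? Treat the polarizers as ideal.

By Malus's law, I₁ = 912 W/m² · cos²(49°) = 392.5 W/m².
I₂ = I₁ · cos²(45°) = 392.5 · 0.5 = 196.3 W/m².
I₃ = I₂ · cos²(13°) = 196.3 · 0.9494 = 186.3 W/m².
I₄ = I₃ · cos²(51°) = 186.3 · 0.396 = 73.8 W/m².
That is 8.092% of the incident intensity.

≈ 8.09%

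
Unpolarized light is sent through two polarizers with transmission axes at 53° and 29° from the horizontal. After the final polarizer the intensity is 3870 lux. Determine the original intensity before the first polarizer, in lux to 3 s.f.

Unpolarized light through the first polarizer → I₁ = ½ I₀, now polarized at 53°.
I₂ = I₁ cos²(29° − 53°) = 0.5 I₀ · cos²(24°) = 0.4173 I₀.
So 3870 lux = 0.4173 I₀, giving I₀ = 3870/0.4173 = 9274 lux.

I₀ ≈ 9270 lux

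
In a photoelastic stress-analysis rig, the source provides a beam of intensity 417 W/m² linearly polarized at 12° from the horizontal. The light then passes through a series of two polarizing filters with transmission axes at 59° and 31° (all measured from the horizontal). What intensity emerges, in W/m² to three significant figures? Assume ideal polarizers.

I₁ = 417 W/m² · cos²(47°) = 194 W/m².
I₂ = I₁ · cos²(28°) = 194 · 0.7796 = 151.2 W/m².

I ≈ 151 W/m²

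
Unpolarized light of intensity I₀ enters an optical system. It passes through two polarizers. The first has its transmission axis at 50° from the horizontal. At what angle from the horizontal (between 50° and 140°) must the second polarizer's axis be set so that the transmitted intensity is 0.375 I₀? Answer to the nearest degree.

θ ≈ 80°

Unpolarized light through the first polarizer → I₁ = ½ I₀, now polarized at 50°.
Need I₂/I₀ = 0.375, so cos²(θ − 50°) = 0.375 / 0.5 = 0.75.
θ − 50° = arccos(√0.75) = 30.0°, giving θ ≈ 50 + 30.0 = 80.0°.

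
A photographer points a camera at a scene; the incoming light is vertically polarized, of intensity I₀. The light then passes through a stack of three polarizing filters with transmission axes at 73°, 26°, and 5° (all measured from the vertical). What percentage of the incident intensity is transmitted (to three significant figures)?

≈ 3.47%

I₁ = I₀ cos²(73° − 0°) = I₀ cos²(73°) = 0.08548 I₀.
I₂ = I₁ cos²(26° − 73°) = 0.08548 I₀ · cos²(47°) = 0.03976 I₀.
I₃ = I₂ cos²(5° − 26°) = 0.03976 I₀ · cos²(21°) = 0.03465 I₀.
That is 3.465% of the incident intensity.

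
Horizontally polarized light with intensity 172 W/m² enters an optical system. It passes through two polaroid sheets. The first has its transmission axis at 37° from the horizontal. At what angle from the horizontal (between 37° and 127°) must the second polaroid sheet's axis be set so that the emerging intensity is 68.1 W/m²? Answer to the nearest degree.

θ ≈ 75°

By Malus's law, I₁ = I₀ cos²(37° − 0°) = I₀ cos²(37°) = 0.6378 I₀.
Target fraction: 68.1 / 172 W/m² = 0.3959 of I₀.
Need I₂/I₀ = 0.3959, so cos²(θ − 37°) = 0.3959 / 0.6378 = 0.6208.
θ − 37° = arccos(√0.6208) = 38.0°, giving θ ≈ 37 + 38.0 = 75.0°.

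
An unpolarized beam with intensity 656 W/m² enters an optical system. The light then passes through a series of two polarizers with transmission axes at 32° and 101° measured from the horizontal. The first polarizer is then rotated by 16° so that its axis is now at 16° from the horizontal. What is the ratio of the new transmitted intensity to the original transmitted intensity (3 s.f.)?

I_new/I_old ≈ 0.0591

Before rotation:
Unpolarized light through the first polarizer → I₁ = ½ I₀, now polarized at 32°.
I₂ = I₁ cos²(101° − 32°) = 0.5 I₀ · cos²(69°) = 0.06421 I₀.
After rotation:
Unpolarized light through the first polarizer → I₁ = ½ I₀, now polarized at 16°.
I₂ = I₁ cos²(101° − 16°) = 0.5 I₀ · cos²(85°) = 0.003798 I₀.
Ratio = 0.003798 / 0.06421 = 0.05915.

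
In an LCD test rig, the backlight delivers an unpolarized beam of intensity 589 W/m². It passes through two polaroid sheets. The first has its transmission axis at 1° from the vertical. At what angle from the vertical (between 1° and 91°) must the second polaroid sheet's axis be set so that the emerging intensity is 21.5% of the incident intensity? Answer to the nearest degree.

Unpolarized light through the first polarizer → I₁ = ½ I₀, now polarized at 1°.
Need I₂/I₀ = 0.215, so cos²(θ − 1°) = 0.215 / 0.5 = 0.43.
θ − 1° = arccos(√0.43) = 49.0°, giving θ ≈ 1 + 49.0 = 50.0°.

θ ≈ 50°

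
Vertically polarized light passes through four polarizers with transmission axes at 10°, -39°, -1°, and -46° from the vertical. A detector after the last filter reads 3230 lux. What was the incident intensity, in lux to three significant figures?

I₀ ≈ 2.49e4 lux

I₁ = I₀ cos²(10° − 0°) = I₀ cos²(10°) = 0.9698 I₀.
I₂ = I₁ cos²(-39° − 10°) = 0.9698 I₀ · cos²(49°) = 0.4174 I₀.
I₃ = I₂ cos²(-1° + 39°) = 0.4174 I₀ · cos²(38°) = 0.2592 I₀.
I₄ = I₃ cos²(-46° + 1°) = 0.2592 I₀ · cos²(45°) = 0.1296 I₀.
So 3230 lux = 0.1296 I₀, giving I₀ = 3230/0.1296 = 2.492e+04 lux.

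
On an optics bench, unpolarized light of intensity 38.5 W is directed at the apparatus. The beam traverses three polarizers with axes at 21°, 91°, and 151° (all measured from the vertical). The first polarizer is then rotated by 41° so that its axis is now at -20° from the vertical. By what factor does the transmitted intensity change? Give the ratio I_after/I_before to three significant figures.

Before rotation:
Unpolarized light through the first polarizer → I₁ = ½ I₀, now polarized at 21°.
I₂ = I₁ cos²(91° − 21°) = 0.5 I₀ · cos²(70°) = 0.05849 I₀.
I₃ = I₂ cos²(151° − 91°) = 0.05849 I₀ · cos²(60°) = 0.01462 I₀.
After rotation:
Unpolarized light through the first polarizer → I₁ = ½ I₀, now polarized at -20°.
Angle between axes 1 and 2: 69°. I₂ = 0.5 I₀ · cos²(69°) = 0.06421 I₀.
I₃ = I₂ cos²(151° − 91°) = 0.06421 I₀ · cos²(60°) = 0.01605 I₀.
Ratio = 0.01605 / 0.01462 = 1.098.

I_new/I_old ≈ 1.10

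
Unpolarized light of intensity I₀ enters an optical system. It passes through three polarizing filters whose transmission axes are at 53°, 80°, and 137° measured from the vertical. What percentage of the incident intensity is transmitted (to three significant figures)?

≈ 11.8%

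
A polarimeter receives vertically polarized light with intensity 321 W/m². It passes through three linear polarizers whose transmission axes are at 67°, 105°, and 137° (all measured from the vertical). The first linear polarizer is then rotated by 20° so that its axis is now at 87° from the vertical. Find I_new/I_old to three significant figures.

I_new/I_old ≈ 0.0261

Before rotation:
By Malus's law, I₁ = I₀ cos²(67° − 0°) = I₀ cos²(67°) = 0.1527 I₀.
I₂ = I₁ cos²(105° − 67°) = 0.1527 I₀ · cos²(38°) = 0.0948 I₀.
I₃ = I₂ cos²(137° − 105°) = 0.0948 I₀ · cos²(32°) = 0.06818 I₀.
After rotation:
I₁ = I₀ cos²(87° − 0°) = I₀ cos²(87°) = 0.002739 I₀.
I₂ = I₁ cos²(105° − 87°) = 0.002739 I₀ · cos²(18°) = 0.002477 I₀.
I₃ = I₂ cos²(137° − 105°) = 0.002477 I₀ · cos²(32°) = 0.001782 I₀.
Ratio = 0.001782 / 0.06818 = 0.02613.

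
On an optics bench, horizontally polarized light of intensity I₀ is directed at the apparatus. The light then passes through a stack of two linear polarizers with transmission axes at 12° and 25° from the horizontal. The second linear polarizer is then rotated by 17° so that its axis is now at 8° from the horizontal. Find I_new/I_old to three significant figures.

I_new/I_old ≈ 1.05

Before rotation:
By Malus's law, I₁ = I₀ cos²(12° − 0°) = I₀ cos²(12°) = 0.9568 I₀.
I₂ = I₁ cos²(25° − 12°) = 0.9568 I₀ · cos²(13°) = 0.9084 I₀.
After rotation:
I₁ = I₀ cos²(12° − 0°) = I₀ cos²(12°) = 0.9568 I₀.
I₂ = I₁ cos²(8° − 12°) = 0.9568 I₀ · cos²(4°) = 0.9521 I₀.
Ratio = 0.9521 / 0.9084 = 1.048.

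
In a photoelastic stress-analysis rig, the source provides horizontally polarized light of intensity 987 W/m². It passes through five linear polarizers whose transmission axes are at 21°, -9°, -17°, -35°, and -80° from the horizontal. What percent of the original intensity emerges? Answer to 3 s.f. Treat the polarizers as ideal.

≈ 29.0%

I₁ = 987 W/m² · cos²(21°) = 860.2 W/m².
I₂ = I₁ · cos²(30°) = 860.2 · 0.75 = 645.2 W/m².
I₃ = I₂ · cos²(8°) = 645.2 · 0.9806 = 632.7 W/m².
I₄ = I₃ · cos²(18°) = 632.7 · 0.9045 = 572.3 W/m².
I₅ = I₄ · cos²(45°) = 572.3 · 0.5 = 286.1 W/m².
That is 28.99% of the incident intensity.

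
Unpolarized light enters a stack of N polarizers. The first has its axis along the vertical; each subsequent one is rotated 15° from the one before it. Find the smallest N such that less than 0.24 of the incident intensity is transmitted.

First polarizer halves the unpolarized light: factor 1/2.
Each further stage multiplies by cos²(15°) = 0.933.
After N polarizers: T = 0.5·0.933^(N−1). Require T < 0.24 ⇒ N−1 > ln(0.24/0.5)/ln(0.933) = 10.59, so N−1 ≥ 11 and N = 12.
Check: N=12 gives T = 0.2332 < 0.24; N=11 gives T = 0.2499.

N = 12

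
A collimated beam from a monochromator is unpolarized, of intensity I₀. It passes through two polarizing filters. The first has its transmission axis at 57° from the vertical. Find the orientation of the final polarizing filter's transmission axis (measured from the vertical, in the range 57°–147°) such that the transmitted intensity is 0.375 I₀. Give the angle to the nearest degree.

Unpolarized light through the first polarizer → I₁ = ½ I₀, now polarized at 57°.
Need I₂/I₀ = 0.375, so cos²(θ − 57°) = 0.375 / 0.5 = 0.75.
θ − 57° = arccos(√0.75) = 30.0°, giving θ ≈ 57 + 30.0 = 87.0°.

θ ≈ 87°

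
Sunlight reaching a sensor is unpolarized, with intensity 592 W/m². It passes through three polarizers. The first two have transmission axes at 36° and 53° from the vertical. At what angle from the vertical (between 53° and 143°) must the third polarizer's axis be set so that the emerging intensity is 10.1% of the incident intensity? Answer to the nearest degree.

θ ≈ 115°

Unpolarized light through the first polarizer → I₁ = ½ I₀, now polarized at 36°.
I₂ = I₁ cos²(53° − 36°) = 0.5 I₀ · cos²(17°) = 0.4573 I₀.
Need I₃/I₀ = 0.101, so cos²(θ − 53°) = 0.101 / 0.4573 = 0.2209.
θ − 53° = arccos(√0.2209) = 62.0°, giving θ ≈ 53 + 62.0 = 115.0°.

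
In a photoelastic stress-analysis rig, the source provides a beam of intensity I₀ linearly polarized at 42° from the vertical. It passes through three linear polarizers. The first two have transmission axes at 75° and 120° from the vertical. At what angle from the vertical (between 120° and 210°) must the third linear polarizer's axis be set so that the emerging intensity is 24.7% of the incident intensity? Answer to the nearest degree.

By Malus's law, I₁ = I₀ cos²(75° − 42°) = I₀ cos²(33°) = 0.7034 I₀.
I₂ = I₁ cos²(120° − 75°) = 0.7034 I₀ · cos²(45°) = 0.3517 I₀.
Need I₃/I₀ = 0.247, so cos²(θ − 120°) = 0.247 / 0.3517 = 0.7023.
θ − 120° = arccos(√0.7023) = 33.1°, giving θ ≈ 120 + 33.1 = 153.1°.

θ ≈ 153°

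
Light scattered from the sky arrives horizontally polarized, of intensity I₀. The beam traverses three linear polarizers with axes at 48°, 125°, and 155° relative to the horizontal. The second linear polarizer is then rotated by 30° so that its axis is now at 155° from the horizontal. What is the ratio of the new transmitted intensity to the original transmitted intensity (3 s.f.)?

I_new/I_old ≈ 2.25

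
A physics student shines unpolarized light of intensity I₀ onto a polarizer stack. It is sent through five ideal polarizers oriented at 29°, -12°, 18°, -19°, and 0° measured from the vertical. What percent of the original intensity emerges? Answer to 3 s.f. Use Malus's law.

Unpolarized light through the first polarizer → I₁ = ½ I₀, now polarized at 29°.
I₂ = I₁ cos²(-12° − 29°) = 0.5 I₀ · cos²(41°) = 0.2848 I₀.
I₃ = I₂ cos²(18° + 12°) = 0.2848 I₀ · cos²(30°) = 0.2136 I₀.
I₄ = I₃ cos²(-19° − 18°) = 0.2136 I₀ · cos²(37°) = 0.1362 I₀.
I₅ = I₄ cos²(0° + 19°) = 0.1362 I₀ · cos²(19°) = 0.1218 I₀.
That is 12.18% of the incident intensity.

≈ 12.2%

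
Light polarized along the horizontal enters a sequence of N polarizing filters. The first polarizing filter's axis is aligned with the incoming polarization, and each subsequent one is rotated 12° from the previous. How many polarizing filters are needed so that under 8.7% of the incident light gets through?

N = 57

First polarizer is aligned with the polarization: full transmission.
Each further stage multiplies by cos²(12°) = 0.9568.
After N polarizers: T = 0.9568^(N−1). Require T < 0.087 ⇒ N−1 > ln(0.087)/ln(0.9568) = 55.26, so N−1 ≥ 56 and N = 57.
Check: N=57 gives T = 0.0842 < 0.087; N=56 gives T = 0.088.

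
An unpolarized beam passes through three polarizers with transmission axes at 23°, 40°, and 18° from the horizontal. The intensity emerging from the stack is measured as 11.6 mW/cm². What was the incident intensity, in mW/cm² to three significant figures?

Unpolarized light through the first polarizer → I₁ = ½ I₀, now polarized at 23°.
I₂ = I₁ cos²(40° − 23°) = 0.5 I₀ · cos²(17°) = 0.4573 I₀.
I₃ = I₂ cos²(18° − 40°) = 0.4573 I₀ · cos²(22°) = 0.3931 I₀.
So 11.6 mW/cm² = 0.3931 I₀, giving I₀ = 11.6/0.3931 = 29.51 mW/cm².

I₀ ≈ 29.5 mW/cm²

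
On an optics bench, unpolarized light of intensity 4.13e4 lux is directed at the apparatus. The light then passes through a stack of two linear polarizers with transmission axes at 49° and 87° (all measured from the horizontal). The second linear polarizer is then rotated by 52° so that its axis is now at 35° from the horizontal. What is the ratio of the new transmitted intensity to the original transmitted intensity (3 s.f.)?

Before rotation:
Unpolarized light through the first polarizer → I₁ = ½ I₀, now polarized at 49°.
I₂ = I₁ cos²(87° − 49°) = 0.5 I₀ · cos²(38°) = 0.3105 I₀.
After rotation:
Unpolarized light through the first polarizer → I₁ = ½ I₀, now polarized at 49°.
I₂ = I₁ cos²(35° − 49°) = 0.5 I₀ · cos²(14°) = 0.4707 I₀.
Ratio = 0.4707 / 0.3105 = 1.516.

I_new/I_old ≈ 1.52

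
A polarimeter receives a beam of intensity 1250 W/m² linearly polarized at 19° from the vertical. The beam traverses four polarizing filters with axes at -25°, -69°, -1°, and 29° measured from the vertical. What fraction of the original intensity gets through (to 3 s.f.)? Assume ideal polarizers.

I/I₀ ≈ 0.0282

By Malus's law, I₁ = 1250 W/m² · cos²(44°) = 646.8 W/m².
I₂ = I₁ · cos²(44°) = 646.8 · 0.5174 = 334.7 W/m².
I₃ = I₂ · cos²(68°) = 334.7 · 0.1403 = 46.97 W/m².
I₄ = I₃ · cos²(30°) = 46.97 · 0.75 = 35.23 W/m².
Transmitted fraction = 0.02818.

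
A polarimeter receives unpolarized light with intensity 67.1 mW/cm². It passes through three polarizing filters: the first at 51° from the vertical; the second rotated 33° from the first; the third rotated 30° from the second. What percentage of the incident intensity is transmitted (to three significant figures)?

≈ 26.4%

Unpolarized light through the first polarizer → I₁ = 67.1 mW/cm²/2 = 33.55 mW/cm², polarized at 51°.
I₂ = I₁ · cos²(33°) = 33.55 · 0.7034 = 23.6 mW/cm².
I₃ = I₂ · cos²(30°) = 23.6 · 0.75 = 17.7 mW/cm².
That is 26.38% of the incident intensity.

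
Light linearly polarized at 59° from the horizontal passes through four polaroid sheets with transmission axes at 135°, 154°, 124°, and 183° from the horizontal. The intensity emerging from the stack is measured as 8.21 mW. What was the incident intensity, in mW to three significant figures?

I₀ ≈ 789 mW

I₁ = I₀ cos²(135° − 59°) = I₀ cos²(76°) = 0.05853 I₀.
I₂ = I₁ cos²(154° − 135°) = 0.05853 I₀ · cos²(19°) = 0.05232 I₀.
I₃ = I₂ cos²(124° − 154°) = 0.05232 I₀ · cos²(30°) = 0.03924 I₀.
I₄ = I₃ cos²(183° − 124°) = 0.03924 I₀ · cos²(59°) = 0.01041 I₀.
So 8.21 mW = 0.01041 I₀, giving I₀ = 8.21/0.01041 = 788.7 mW.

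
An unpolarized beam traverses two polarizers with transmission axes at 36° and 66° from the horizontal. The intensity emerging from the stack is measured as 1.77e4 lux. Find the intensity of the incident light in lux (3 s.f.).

I₀ ≈ 4.72e4 lux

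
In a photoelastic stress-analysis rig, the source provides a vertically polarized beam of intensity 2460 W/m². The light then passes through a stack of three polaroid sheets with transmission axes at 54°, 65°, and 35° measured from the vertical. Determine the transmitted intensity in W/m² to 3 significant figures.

I ≈ 614 W/m²

I₁ = 2460 W/m² · cos²(54°) = 849.9 W/m².
I₂ = I₁ · cos²(11°) = 849.9 · 0.9636 = 819 W/m².
I₃ = I₂ · cos²(30°) = 819 · 0.75 = 614.2 W/m².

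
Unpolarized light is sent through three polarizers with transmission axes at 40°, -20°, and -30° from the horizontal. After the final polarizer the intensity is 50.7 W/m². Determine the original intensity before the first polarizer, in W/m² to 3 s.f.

I₀ ≈ 418 W/m²

Unpolarized light through the first polarizer → I₁ = ½ I₀, now polarized at 40°.
I₂ = I₁ cos²(-20° − 40°) = 0.5 I₀ · cos²(60°) = 0.125 I₀.
I₃ = I₂ cos²(-30° + 20°) = 0.125 I₀ · cos²(10°) = 0.1212 I₀.
So 50.7 W/m² = 0.1212 I₀, giving I₀ = 50.7/0.1212 = 418.2 W/m².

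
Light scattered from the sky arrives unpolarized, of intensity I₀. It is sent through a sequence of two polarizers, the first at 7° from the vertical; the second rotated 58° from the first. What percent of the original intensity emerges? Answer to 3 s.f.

Unpolarized light through the first polarizer → I₁ = ½ I₀, now polarized at 7°.
I₂ = I₁ cos²(58°) = 0.5 · 0.2808 I₀ = 0.1404 I₀.
That is 14.04% of the incident intensity.

≈ 14.0%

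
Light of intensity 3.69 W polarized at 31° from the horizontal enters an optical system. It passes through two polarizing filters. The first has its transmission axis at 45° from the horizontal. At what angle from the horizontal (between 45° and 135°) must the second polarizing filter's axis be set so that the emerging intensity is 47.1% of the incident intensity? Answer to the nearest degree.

By Malus's law, I₁ = I₀ cos²(45° − 31°) = I₀ cos²(14°) = 0.9415 I₀.
Need I₂/I₀ = 0.471, so cos²(θ − 45°) = 0.471 / 0.9415 = 0.5003.
θ − 45° = arccos(√0.5003) = 45.0°, giving θ ≈ 45 + 45.0 = 90.0°.

θ ≈ 90°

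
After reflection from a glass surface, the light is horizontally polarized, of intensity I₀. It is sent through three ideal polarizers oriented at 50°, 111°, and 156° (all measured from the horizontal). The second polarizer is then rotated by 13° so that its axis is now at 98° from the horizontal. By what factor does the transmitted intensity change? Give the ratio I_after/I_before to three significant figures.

I_new/I_old ≈ 1.07

Before rotation:
I₁ = I₀ cos²(50° − 0°) = I₀ cos²(50°) = 0.4132 I₀.
I₂ = I₁ cos²(111° − 50°) = 0.4132 I₀ · cos²(61°) = 0.09711 I₀.
I₃ = I₂ cos²(156° − 111°) = 0.09711 I₀ · cos²(45°) = 0.04856 I₀.
After rotation:
I₁ = I₀ cos²(50° − 0°) = I₀ cos²(50°) = 0.4132 I₀.
I₂ = I₁ cos²(98° − 50°) = 0.4132 I₀ · cos²(48°) = 0.185 I₀.
I₃ = I₂ cos²(156° − 98°) = 0.185 I₀ · cos²(58°) = 0.05195 I₀.
Ratio = 0.05195 / 0.04856 = 1.07.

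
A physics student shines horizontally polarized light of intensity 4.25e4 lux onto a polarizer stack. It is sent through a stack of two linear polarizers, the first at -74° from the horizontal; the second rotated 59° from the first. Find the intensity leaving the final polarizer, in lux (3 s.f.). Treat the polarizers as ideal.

I ≈ 857 lux

By Malus's law, I₁ = 4.25e4 lux · cos²(74°) = 3229 lux.
I₂ = I₁ · cos²(59°) = 3229 · 0.2653 = 856.5 lux.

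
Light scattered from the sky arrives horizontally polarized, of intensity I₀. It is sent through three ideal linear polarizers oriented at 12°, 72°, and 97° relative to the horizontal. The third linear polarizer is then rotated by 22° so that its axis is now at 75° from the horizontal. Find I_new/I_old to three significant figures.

Before rotation:
By Malus's law, I₁ = I₀ cos²(12° − 0°) = I₀ cos²(12°) = 0.9568 I₀.
I₂ = I₁ cos²(72° − 12°) = 0.9568 I₀ · cos²(60°) = 0.2392 I₀.
I₃ = I₂ cos²(97° − 72°) = 0.2392 I₀ · cos²(25°) = 0.1965 I₀.
After rotation:
I₁ = I₀ cos²(12° − 0°) = I₀ cos²(12°) = 0.9568 I₀.
I₂ = I₁ cos²(72° − 12°) = 0.9568 I₀ · cos²(60°) = 0.2392 I₀.
I₃ = I₂ cos²(75° − 72°) = 0.2392 I₀ · cos²(3°) = 0.2385 I₀.
Ratio = 0.2385 / 0.1965 = 1.214.

I_new/I_old ≈ 1.21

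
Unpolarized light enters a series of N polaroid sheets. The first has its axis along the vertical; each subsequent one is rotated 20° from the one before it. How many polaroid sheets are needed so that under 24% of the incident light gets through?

N = 7

First polarizer halves the unpolarized light: factor 1/2.
Each further stage multiplies by cos²(20°) = 0.883.
After N polarizers: T = 0.5·0.883^(N−1). Require T < 0.24 ⇒ N−1 > ln(0.24/0.5)/ln(0.883) = 5.90, so N−1 ≥ 6 and N = 7.
Check: N=7 gives T = 0.237 < 0.24; N=6 gives T = 0.2684.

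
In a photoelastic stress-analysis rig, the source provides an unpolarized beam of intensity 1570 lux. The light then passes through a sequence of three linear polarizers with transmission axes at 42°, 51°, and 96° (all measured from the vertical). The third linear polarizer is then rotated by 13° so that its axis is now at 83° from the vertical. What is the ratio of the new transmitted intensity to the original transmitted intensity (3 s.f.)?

I_new/I_old ≈ 1.44

Before rotation:
Unpolarized light through the first polarizer → I₁ = ½ I₀, now polarized at 42°.
I₂ = I₁ cos²(51° − 42°) = 0.5 I₀ · cos²(9°) = 0.4878 I₀.
I₃ = I₂ cos²(96° − 51°) = 0.4878 I₀ · cos²(45°) = 0.2439 I₀.
After rotation:
Unpolarized light through the first polarizer → I₁ = ½ I₀, now polarized at 42°.
I₂ = I₁ cos²(51° − 42°) = 0.5 I₀ · cos²(9°) = 0.4878 I₀.
I₃ = I₂ cos²(83° − 51°) = 0.4878 I₀ · cos²(32°) = 0.3508 I₀.
Ratio = 0.3508 / 0.2439 = 1.438.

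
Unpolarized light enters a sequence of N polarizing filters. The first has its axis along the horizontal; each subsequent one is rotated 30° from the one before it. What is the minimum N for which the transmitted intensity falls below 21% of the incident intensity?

First polarizer halves the unpolarized light: factor 1/2.
Each further stage multiplies by cos²(30°) = 0.75.
After N polarizers: T = 0.5·0.75^(N−1). Require T < 0.21 ⇒ N−1 > ln(0.21/0.5)/ln(0.75) = 3.02, so N−1 ≥ 4 and N = 5.
Check: N=5 gives T = 0.1582 < 0.21; N=4 gives T = 0.2109.

N = 5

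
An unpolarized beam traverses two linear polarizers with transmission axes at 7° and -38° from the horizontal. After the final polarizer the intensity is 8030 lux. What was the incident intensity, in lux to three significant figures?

Unpolarized light through the first polarizer → I₁ = ½ I₀, now polarized at 7°.
I₂ = I₁ cos²(-38° − 7°) = 0.5 I₀ · cos²(45°) = 0.25 I₀.
So 8030 lux = 0.25 I₀, giving I₀ = 8030/0.25 = 3.212e+04 lux.

I₀ ≈ 3.21e4 lux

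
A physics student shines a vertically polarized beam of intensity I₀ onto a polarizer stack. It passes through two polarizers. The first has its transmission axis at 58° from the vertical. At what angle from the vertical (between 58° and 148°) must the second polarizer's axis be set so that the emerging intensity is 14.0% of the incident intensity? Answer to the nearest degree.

θ ≈ 103°

I₁ = I₀ cos²(58° − 0°) = I₀ cos²(58°) = 0.2808 I₀.
Need I₂/I₀ = 0.14, so cos²(θ − 58°) = 0.14 / 0.2808 = 0.4985.
θ − 58° = arccos(√0.4985) = 45.1°, giving θ ≈ 58 + 45.1 = 103.1°.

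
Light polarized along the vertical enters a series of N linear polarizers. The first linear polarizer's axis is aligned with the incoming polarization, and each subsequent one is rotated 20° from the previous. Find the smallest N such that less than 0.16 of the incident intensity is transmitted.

N = 16

First polarizer is aligned with the polarization: full transmission.
Each further stage multiplies by cos²(20°) = 0.883.
After N polarizers: T = 0.883^(N−1). Require T < 0.16 ⇒ N−1 > ln(0.16)/ln(0.883) = 14.73, so N−1 ≥ 15 and N = 16.
Check: N=16 gives T = 0.1547 < 0.16; N=15 gives T = 0.1752.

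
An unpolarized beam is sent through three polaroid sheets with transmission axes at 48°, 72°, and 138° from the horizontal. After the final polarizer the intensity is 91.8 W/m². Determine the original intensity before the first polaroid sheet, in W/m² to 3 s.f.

Unpolarized light through the first polarizer → I₁ = ½ I₀, now polarized at 48°.
I₂ = I₁ cos²(72° − 48°) = 0.5 I₀ · cos²(24°) = 0.4173 I₀.
I₃ = I₂ cos²(138° − 72°) = 0.4173 I₀ · cos²(66°) = 0.06903 I₀.
So 91.8 W/m² = 0.06903 I₀, giving I₀ = 91.8/0.06903 = 1330 W/m².

I₀ ≈ 1330 W/m²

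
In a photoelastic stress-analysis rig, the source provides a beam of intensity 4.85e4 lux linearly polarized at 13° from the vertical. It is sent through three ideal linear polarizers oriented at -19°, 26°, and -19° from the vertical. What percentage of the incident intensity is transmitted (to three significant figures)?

I₁ = 4.85e4 lux · cos²(32°) = 3.488e+04 lux.
I₂ = I₁ · cos²(45°) = 3.488e+04 · 0.5 = 1.744e+04 lux.
I₃ = I₂ · cos²(45°) = 1.744e+04 · 0.5 = 8720 lux.
That is 17.98% of the incident intensity.

≈ 18.0%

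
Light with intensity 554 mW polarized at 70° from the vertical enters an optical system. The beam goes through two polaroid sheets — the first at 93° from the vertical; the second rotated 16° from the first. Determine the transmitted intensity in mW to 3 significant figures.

I ≈ 434 mW

I₁ = 554 mW · cos²(23°) = 469.4 mW.
I₂ = I₁ · cos²(16°) = 469.4 · 0.924 = 433.8 mW.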